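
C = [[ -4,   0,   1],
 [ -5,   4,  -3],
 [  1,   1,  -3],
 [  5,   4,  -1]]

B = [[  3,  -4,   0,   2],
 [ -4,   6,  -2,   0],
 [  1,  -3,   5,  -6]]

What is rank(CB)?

First compute CB:
[[-11,  13,   5, -14],
 [-34,  53, -23,   8],
 [ -4,  11, -17,  20],
 [ -2,   7, -13,  16]]
Now row reduce the product.
R2 ← R2 − (34/11)·R1: [0, 141/11, -423/11, 564/11]
R3 ← R3 − (4/11)·R1: [0, 69/11, -207/11, 276/11]
R4 ← R4 − (2/11)·R1: [0, 51/11, -153/11, 204/11]
R3 ← R3 − (23/47)·R2: [0, 0, 0, 0]
R4 ← R4 − (17/47)·R2: [0, 0, 0, 0]
2 nonzero rows, so rank(CB) = 2.

2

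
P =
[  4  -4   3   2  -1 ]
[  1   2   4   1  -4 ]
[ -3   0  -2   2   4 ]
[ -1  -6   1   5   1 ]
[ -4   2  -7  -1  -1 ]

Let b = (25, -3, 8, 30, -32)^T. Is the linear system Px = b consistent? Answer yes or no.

Row reduce the augmented matrix [P | b].
R2 ← R2 − (1/4)·R1: [0, 3, 13/4, 1/2, -15/4, -37/4]
R3 ← R3 + (3/4)·R1: [0, -3, 1/4, 7/2, 13/4, 107/4]
R4 ← R4 + (1/4)·R1: [0, -7, 7/4, 11/2, 3/4, 145/4]
R5 ← R5 + R1: [0, -2, -4, 1, -2, -7]
R3 ← R3 + R2: [0, 0, 7/2, 4, -1/2, 35/2]
R4 ← R4 + (7/3)·R2: [0, 0, 28/3, 20/3, -8, 44/3]
R5 ← R5 + (2/3)·R2: [0, 0, -11/6, 4/3, -9/2, -79/6]
R4 ← R4 − (8/3)·R3: [0, 0, 0, -4, -20/3, -32]
R5 ← R5 + (11/21)·R3: [0, 0, 0, 24/7, -100/21, -4]
R5 ← R5 + (6/7)·R4: [0, 0, 0, 0, -220/21, -220/7]
The echelon form has 5 nonzero rows, and every pivot lies in the first 5 columns, so rank(P) = rank([P|b]) = 5.
The system is consistent.

yes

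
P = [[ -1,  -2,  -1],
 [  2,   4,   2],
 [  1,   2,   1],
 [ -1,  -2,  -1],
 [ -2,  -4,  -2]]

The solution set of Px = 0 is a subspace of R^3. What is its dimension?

Row reduce to echelon form.
R2 ← R2 + (2)·R1: [0, 0, 0]
R3 ← R3 + R1: [0, 0, 0]
R4 ← R4 − R1: [0, 0, 0]
R5 ← R5 − (2)·R1: [0, 0, 0]
1 nonzero row, so rank(P) = 1.
P has 3 columns; by rank–nullity, nullity = 3 − 1 = 2.

2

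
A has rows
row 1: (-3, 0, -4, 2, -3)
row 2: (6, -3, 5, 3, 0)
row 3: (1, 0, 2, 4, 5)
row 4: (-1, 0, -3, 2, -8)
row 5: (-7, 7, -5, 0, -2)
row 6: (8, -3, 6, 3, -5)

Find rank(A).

Row reduce to echelon form.
R2 ← R2 + (2)·R1: [0, -3, -3, 7, -6]
R3 ← R3 + (1/3)·R1: [0, 0, 2/3, 14/3, 4]
R4 ← R4 − (1/3)·R1: [0, 0, -5/3, 4/3, -7]
R5 ← R5 − (7/3)·R1: [0, 7, 13/3, -14/3, 5]
R6 ← R6 + (8/3)·R1: [0, -3, -14/3, 25/3, -13]
R5 ← R5 + (7/3)·R2: [0, 0, -8/3, 35/3, -9]
R6 ← R6 − R2: [0, 0, -5/3, 4/3, -7]
R4 ← R4 + (5/2)·R3: [0, 0, 0, 13, 3]
R5 ← R5 + (4)·R3: [0, 0, 0, 91/3, 7]
R6 ← R6 + (5/2)·R3: [0, 0, 0, 13, 3]
R5 ← R5 − (7/3)·R4: [0, 0, 0, 0, 0]
R6 ← R6 − R4: [0, 0, 0, 0, 0]
Echelon form has 4 nonzero rows, so rank(A) = 4.

4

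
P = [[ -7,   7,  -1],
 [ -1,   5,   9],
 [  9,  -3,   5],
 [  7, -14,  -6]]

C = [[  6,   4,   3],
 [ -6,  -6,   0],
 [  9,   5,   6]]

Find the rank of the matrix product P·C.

2

First compute PC:
[[-93, -75, -27],
 [ 45,  11,  51],
 [117,  79,  57],
 [ 72,  82, -15]]
Now row reduce the product.
R2 ← R2 + (15/31)·R1: [0, -784/31, 1176/31]
R3 ← R3 + (39/31)·R1: [0, -476/31, 714/31]
R4 ← R4 + (24/31)·R1: [0, 742/31, -1113/31]
R3 ← R3 − (17/28)·R2: [0, 0, 0]
R4 ← R4 + (53/56)·R2: [0, 0, 0]
2 nonzero rows, so rank(PC) = 2.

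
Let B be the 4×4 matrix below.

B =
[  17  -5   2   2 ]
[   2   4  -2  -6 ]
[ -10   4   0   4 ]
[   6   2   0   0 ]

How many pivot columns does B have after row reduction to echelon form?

3

Row reduce to echelon form.
R2 ← R2 − (2/17)·R1: [0, 78/17, -38/17, -106/17]
R3 ← R3 + (10/17)·R1: [0, 18/17, 20/17, 88/17]
R4 ← R4 − (6/17)·R1: [0, 64/17, -12/17, -12/17]
R3 ← R3 − (3/13)·R2: [0, 0, 22/13, 86/13]
R4 ← R4 − (32/39)·R2: [0, 0, 44/39, 172/39]
R4 ← R4 − (2/3)·R3: [0, 0, 0, 0]
Echelon form has 3 nonzero rows, so rank(B) = 3.
Each nonzero row contributes one pivot column: 3 pivot columns.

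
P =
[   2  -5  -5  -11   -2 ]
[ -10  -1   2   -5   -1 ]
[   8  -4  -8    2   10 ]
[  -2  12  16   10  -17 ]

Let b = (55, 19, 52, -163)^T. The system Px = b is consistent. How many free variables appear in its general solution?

1

Row reduce the augmented matrix [P | b].
R2 ← R2 + (5)·R1: [0, -26, -23, -60, -11, 294]
R3 ← R3 − (4)·R1: [0, 16, 12, 46, 18, -168]
R4 ← R4 + R1: [0, 7, 11, -1, -19, -108]
R3 ← R3 + (8/13)·R2: [0, 0, -28/13, 118/13, 146/13, 168/13]
R4 ← R4 + (7/26)·R2: [0, 0, 125/26, -223/13, -571/26, -375/13]
R4 ← R4 + (125/56)·R3: [0, 0, 0, 87/28, 87/28, 0]
The echelon form has 4 nonzero rows, and every pivot lies in the first 5 columns, so rank(P) = rank([P|b]) = 4.
The system is consistent.
Free variables = (unknowns) − (rank) = 5 − 4 = 1.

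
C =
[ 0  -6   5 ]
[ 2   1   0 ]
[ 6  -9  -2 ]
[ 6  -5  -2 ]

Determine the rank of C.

Row reduce to echelon form.
Swap R1 ↔ R2
R3 ← R3 − (3)·R1: [0, -12, -2]
R4 ← R4 − (3)·R1: [0, -8, -2]
R3 ← R3 − (2)·R2: [0, 0, -12]
R4 ← R4 − (4/3)·R2: [0, 0, -26/3]
R4 ← R4 − (13/18)·R3: [0, 0, 0]
Echelon form has 3 nonzero rows, so rank(C) = 3.

3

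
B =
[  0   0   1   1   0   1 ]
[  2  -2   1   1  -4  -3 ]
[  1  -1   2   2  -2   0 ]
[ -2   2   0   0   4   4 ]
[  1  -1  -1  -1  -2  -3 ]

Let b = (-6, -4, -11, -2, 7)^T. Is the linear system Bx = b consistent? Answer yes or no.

yes

Row reduce the augmented matrix [B | b].
Swap R1 ↔ R2
R3 ← R3 − (1/2)·R1: [0, 0, 3/2, 3/2, 0, 3/2, -9]
R4 ← R4 + R1: [0, 0, 1, 1, 0, 1, -6]
R5 ← R5 − (1/2)·R1: [0, 0, -3/2, -3/2, 0, -3/2, 9]
R3 ← R3 − (3/2)·R2: [0, 0, 0, 0, 0, 0, 0]
R4 ← R4 − R2: [0, 0, 0, 0, 0, 0, 0]
R5 ← R5 + (3/2)·R2: [0, 0, 0, 0, 0, 0, 0]
The echelon form has 2 nonzero rows, and every pivot lies in the first 6 columns, so rank(B) = rank([B|b]) = 2.
The system is consistent.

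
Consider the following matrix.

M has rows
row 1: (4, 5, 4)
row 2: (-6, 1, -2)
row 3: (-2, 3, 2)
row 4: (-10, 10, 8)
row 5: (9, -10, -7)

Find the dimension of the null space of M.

Row reduce to echelon form.
R2 ← R2 + (3/2)·R1: [0, 17/2, 4]
R3 ← R3 + (1/2)·R1: [0, 11/2, 4]
R4 ← R4 + (5/2)·R1: [0, 45/2, 18]
R5 ← R5 − (9/4)·R1: [0, -85/4, -16]
R3 ← R3 − (11/17)·R2: [0, 0, 24/17]
R4 ← R4 − (45/17)·R2: [0, 0, 126/17]
R5 ← R5 + (5/2)·R2: [0, 0, -6]
R4 ← R4 − (21/4)·R3: [0, 0, 0]
R5 ← R5 + (17/4)·R3: [0, 0, 0]
3 nonzero rows, so rank(M) = 3.
M has 3 columns; by rank–nullity, nullity = 3 − 3 = 0.

0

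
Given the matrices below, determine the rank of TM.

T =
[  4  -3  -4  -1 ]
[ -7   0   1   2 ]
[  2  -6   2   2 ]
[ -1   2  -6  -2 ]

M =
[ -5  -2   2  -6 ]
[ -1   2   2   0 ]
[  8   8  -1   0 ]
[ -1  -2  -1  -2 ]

4

First compute TM:
[[-48, -44,   7, -22],
 [ 41,  18, -17,  38],
 [ 10,  -4, -12, -16],
 [-43, -38,  10,  10]]
Now row reduce the product.
R2 ← R2 + (41/48)·R1: [0, -235/12, -529/48, 461/24]
R3 ← R3 + (5/24)·R1: [0, -79/6, -253/24, -247/12]
R4 ← R4 − (43/48)·R1: [0, 17/12, 179/48, 713/24]
R3 ← R3 − (158/235)·R2: [0, 0, -736/235, -7872/235]
R4 ← R4 + (17/235)·R2: [0, 0, 689/235, 7308/235]
R4 ← R4 + (689/736)·R3: [0, 0, 0, -6/23]
4 nonzero rows, so rank(TM) = 4.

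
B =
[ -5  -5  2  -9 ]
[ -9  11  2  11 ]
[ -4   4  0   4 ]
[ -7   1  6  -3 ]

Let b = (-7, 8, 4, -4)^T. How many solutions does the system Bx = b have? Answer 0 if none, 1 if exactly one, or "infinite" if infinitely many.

0

Row reduce the augmented matrix [B | b].
R2 ← R2 − (9/5)·R1: [0, 20, -8/5, 136/5, 103/5]
R3 ← R3 − (4/5)·R1: [0, 8, -8/5, 56/5, 48/5]
R4 ← R4 − (7/5)·R1: [0, 8, 16/5, 48/5, 29/5]
R3 ← R3 − (2/5)·R2: [0, 0, -24/25, 8/25, 34/25]
R4 ← R4 − (2/5)·R2: [0, 0, 96/25, -32/25, -61/25]
R4 ← R4 + (4)·R3: [0, 0, 0, 0, 3]
The echelon form has 4 nonzero rows; the last pivot sits in the augmented column, so rank(B) = 3 but rank([B|b]) = 4.
Since the ranks differ, the system is inconsistent.
It has no solutions.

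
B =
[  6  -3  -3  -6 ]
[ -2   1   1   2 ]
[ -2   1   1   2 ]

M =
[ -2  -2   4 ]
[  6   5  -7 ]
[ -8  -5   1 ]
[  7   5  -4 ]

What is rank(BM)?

1

First compute BM:
[[-48, -42,  66],
 [ 16,  14, -22],
 [ 16,  14, -22]]
Now row reduce the product.
R2 ← R2 + (1/3)·R1: [0, 0, 0]
R3 ← R3 + (1/3)·R1: [0, 0, 0]
1 nonzero row, so rank(BM) = 1.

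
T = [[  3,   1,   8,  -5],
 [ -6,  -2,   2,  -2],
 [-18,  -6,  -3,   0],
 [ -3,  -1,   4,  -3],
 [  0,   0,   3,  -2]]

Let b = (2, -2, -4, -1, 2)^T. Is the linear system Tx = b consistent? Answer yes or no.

Row reduce the augmented matrix [T | b].
R2 ← R2 + (2)·R1: [0, 0, 18, -12, 2]
R3 ← R3 + (6)·R1: [0, 0, 45, -30, 8]
R4 ← R4 + R1: [0, 0, 12, -8, 1]
R3 ← R3 − (5/2)·R2: [0, 0, 0, 0, 3]
R4 ← R4 − (2/3)·R2: [0, 0, 0, 0, -1/3]
R5 ← R5 − (1/6)·R2: [0, 0, 0, 0, 5/3]
R4 ← R4 + (1/9)·R3: [0, 0, 0, 0, 0]
R5 ← R5 − (5/9)·R3: [0, 0, 0, 0, 0]
The echelon form has 3 nonzero rows; the last pivot sits in the augmented column, so rank(T) = 2 but rank([T|b]) = 3.
Since the ranks differ, the system is inconsistent.

no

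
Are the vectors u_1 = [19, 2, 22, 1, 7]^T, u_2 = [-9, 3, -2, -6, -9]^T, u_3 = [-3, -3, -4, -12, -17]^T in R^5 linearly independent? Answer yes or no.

Form the matrix with these vectors as rows and row reduce.
R2 ← R2 + (9/19)·R1: [0, 75/19, 160/19, -105/19, -108/19]
R3 ← R3 + (3/19)·R1: [0, -51/19, -10/19, -225/19, -302/19]
R3 ← R3 + (17/25)·R2: [0, 0, 26/5, -78/5, -494/25]
3 nonzero rows, so the 3 vectors span a space of dimension 3.
Since 3 = 3, the vectors are linearly independent.

yes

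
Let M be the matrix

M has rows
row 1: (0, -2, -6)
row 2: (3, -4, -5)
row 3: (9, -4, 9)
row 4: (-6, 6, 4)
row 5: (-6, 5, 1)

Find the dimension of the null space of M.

1

Row reduce to echelon form.
Swap R1 ↔ R2
R3 ← R3 − (3)·R1: [0, 8, 24]
R4 ← R4 + (2)·R1: [0, -2, -6]
R5 ← R5 + (2)·R1: [0, -3, -9]
R3 ← R3 + (4)·R2: [0, 0, 0]
R4 ← R4 − R2: [0, 0, 0]
R5 ← R5 − (3/2)·R2: [0, 0, 0]
2 nonzero rows, so rank(M) = 2.
M has 3 columns; by rank–nullity, nullity = 3 − 2 = 1.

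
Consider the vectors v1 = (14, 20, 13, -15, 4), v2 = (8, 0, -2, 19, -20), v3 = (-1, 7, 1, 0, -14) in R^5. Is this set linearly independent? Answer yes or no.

yes

Form the matrix with these vectors as rows and row reduce.
R2 ← R2 − (4/7)·R1: [0, -80/7, -66/7, 193/7, -156/7]
R3 ← R3 + (1/14)·R1: [0, 59/7, 27/14, -15/14, -96/7]
R3 ← R3 + (59/80)·R2: [0, 0, -201/40, 1541/80, -603/20]
3 nonzero rows, so the 3 vectors span a space of dimension 3.
Since 3 = 3, the vectors are linearly independent.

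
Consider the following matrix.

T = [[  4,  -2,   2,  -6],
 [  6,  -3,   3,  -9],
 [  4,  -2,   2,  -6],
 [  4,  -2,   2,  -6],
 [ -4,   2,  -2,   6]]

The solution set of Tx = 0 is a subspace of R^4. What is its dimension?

3

Row reduce to echelon form.
R2 ← R2 − (3/2)·R1: [0, 0, 0, 0]
R3 ← R3 − R1: [0, 0, 0, 0]
R4 ← R4 − R1: [0, 0, 0, 0]
R5 ← R5 + R1: [0, 0, 0, 0]
1 nonzero row, so rank(T) = 1.
T has 4 columns; by rank–nullity, nullity = 4 − 1 = 3.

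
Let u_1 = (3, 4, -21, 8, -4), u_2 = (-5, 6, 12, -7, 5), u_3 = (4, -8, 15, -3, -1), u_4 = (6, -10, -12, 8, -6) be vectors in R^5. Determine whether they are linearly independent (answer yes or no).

Form the matrix with these vectors as rows and row reduce.
R2 ← R2 + (5/3)·R1: [0, 38/3, -23, 19/3, -5/3]
R3 ← R3 − (4/3)·R1: [0, -40/3, 43, -41/3, 13/3]
R4 ← R4 − (2)·R1: [0, -18, 30, -8, 2]
R3 ← R3 + (20/19)·R2: [0, 0, 357/19, -7, 49/19]
R4 ← R4 + (27/19)·R2: [0, 0, -51/19, 1, -7/19]
R4 ← R4 + (1/7)·R3: [0, 0, 0, 0, 0]
3 nonzero rows, so the 4 vectors span a space of dimension 3.
Since 3 < 4, the vectors are linearly dependent.

no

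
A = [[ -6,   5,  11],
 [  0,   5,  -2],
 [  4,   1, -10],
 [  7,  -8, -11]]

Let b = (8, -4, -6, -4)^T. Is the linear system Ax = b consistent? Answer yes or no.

no

Row reduce the augmented matrix [A | b].
R3 ← R3 + (2/3)·R1: [0, 13/3, -8/3, -2/3]
R4 ← R4 + (7/6)·R1: [0, -13/6, 11/6, 16/3]
R3 ← R3 − (13/15)·R2: [0, 0, -14/15, 14/5]
R4 ← R4 + (13/30)·R2: [0, 0, 29/30, 18/5]
R4 ← R4 + (29/28)·R3: [0, 0, 0, 13/2]
The echelon form has 4 nonzero rows; the last pivot sits in the augmented column, so rank(A) = 3 but rank([A|b]) = 4.
Since the ranks differ, the system is inconsistent.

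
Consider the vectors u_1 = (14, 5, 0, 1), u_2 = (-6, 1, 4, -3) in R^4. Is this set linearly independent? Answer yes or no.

Form the matrix with these vectors as rows and row reduce.
R2 ← R2 + (3/7)·R1: [0, 22/7, 4, -18/7]
2 nonzero rows, so the 2 vectors span a space of dimension 2.
Since 2 = 2, the vectors are linearly independent.

yes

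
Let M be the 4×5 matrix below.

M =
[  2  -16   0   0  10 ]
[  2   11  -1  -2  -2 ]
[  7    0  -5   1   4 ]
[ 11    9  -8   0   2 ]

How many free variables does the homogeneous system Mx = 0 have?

Row reduce to echelon form.
R2 ← R2 − R1: [0, 27, -1, -2, -12]
R3 ← R3 − (7/2)·R1: [0, 56, -5, 1, -31]
R4 ← R4 − (11/2)·R1: [0, 97, -8, 0, -53]
R3 ← R3 − (56/27)·R2: [0, 0, -79/27, 139/27, -55/9]
R4 ← R4 − (97/27)·R2: [0, 0, -119/27, 194/27, -89/9]
R4 ← R4 − (119/79)·R3: [0, 0, 0, -45/79, -54/79]
4 nonzero rows, so rank(M) = 4.
M has 5 columns; by rank–nullity, nullity = 5 − 4 = 1.

1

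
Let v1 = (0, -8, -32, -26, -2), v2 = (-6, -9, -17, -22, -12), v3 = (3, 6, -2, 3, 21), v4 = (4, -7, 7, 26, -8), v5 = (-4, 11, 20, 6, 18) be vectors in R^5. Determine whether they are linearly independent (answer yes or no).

Form the matrix with these vectors as rows and row reduce.
Swap R1 ↔ R2
R3 ← R3 + (1/2)·R1: [0, 3/2, -21/2, -8, 15]
R4 ← R4 + (2/3)·R1: [0, -13, -13/3, 34/3, -16]
R5 ← R5 − (2/3)·R1: [0, 17, 94/3, 62/3, 26]
R3 ← R3 + (3/16)·R2: [0, 0, -33/2, -103/8, 117/8]
R4 ← R4 − (13/8)·R2: [0, 0, 143/3, 643/12, -51/4]
R5 ← R5 + (17/8)·R2: [0, 0, -110/3, -415/12, 87/4]
R4 ← R4 + (26/9)·R3: [0, 0, 0, 295/18, 59/2]
R5 ← R5 − (20/9)·R3: [0, 0, 0, -215/36, -43/4]
R5 ← R5 + (43/118)·R4: [0, 0, 0, 0, 0]
4 nonzero rows, so the 5 vectors span a space of dimension 4.
Since 4 < 5, the vectors are linearly dependent.

no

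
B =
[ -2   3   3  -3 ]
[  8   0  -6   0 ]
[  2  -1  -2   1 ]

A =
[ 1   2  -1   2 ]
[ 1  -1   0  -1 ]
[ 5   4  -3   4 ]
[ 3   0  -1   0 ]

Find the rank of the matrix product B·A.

2

First compute BA:
[[  7,   5,  -4,   5],
 [-22,  -8,  10,  -8],
 [ -6,  -3,   3,  -3]]
Now row reduce the product.
R2 ← R2 + (22/7)·R1: [0, 54/7, -18/7, 54/7]
R3 ← R3 + (6/7)·R1: [0, 9/7, -3/7, 9/7]
R3 ← R3 − (1/6)·R2: [0, 0, 0, 0]
2 nonzero rows, so rank(BA) = 2.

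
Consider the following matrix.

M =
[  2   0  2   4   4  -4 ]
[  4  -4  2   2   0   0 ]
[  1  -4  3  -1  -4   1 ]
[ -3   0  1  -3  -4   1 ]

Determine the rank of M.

3

Row reduce to echelon form.
R2 ← R2 − (2)·R1: [0, -4, -2, -6, -8, 8]
R3 ← R3 − (1/2)·R1: [0, -4, 2, -3, -6, 3]
R4 ← R4 + (3/2)·R1: [0, 0, 4, 3, 2, -5]
R3 ← R3 − R2: [0, 0, 4, 3, 2, -5]
R4 ← R4 − R3: [0, 0, 0, 0, 0, 0]
Echelon form has 3 nonzero rows, so rank(M) = 3.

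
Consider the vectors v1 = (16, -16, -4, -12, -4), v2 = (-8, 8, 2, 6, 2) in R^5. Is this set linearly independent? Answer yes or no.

Form the matrix with these vectors as rows and row reduce.
R2 ← R2 + (1/2)·R1: [0, 0, 0, 0, 0]
1 nonzero row, so the 2 vectors span a space of dimension 1.
Since 1 < 2, the vectors are linearly dependent.

no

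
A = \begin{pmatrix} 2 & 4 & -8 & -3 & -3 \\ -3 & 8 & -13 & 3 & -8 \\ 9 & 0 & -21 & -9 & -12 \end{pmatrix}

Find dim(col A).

Row reduce to echelon form.
R2 ← R2 + (3/2)·R1: [0, 14, -25, -3/2, -25/2]
R3 ← R3 − (9/2)·R1: [0, -18, 15, 9/2, 3/2]
R3 ← R3 + (9/7)·R2: [0, 0, -120/7, 18/7, -102/7]
Echelon form has 3 nonzero rows, so rank(A) = 3.
The column space has dimension equal to the rank: 3.

3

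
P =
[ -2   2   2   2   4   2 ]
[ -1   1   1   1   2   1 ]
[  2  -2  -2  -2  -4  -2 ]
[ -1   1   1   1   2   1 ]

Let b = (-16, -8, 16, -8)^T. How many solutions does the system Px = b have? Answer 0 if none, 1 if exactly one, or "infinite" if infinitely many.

infinite

Row reduce the augmented matrix [P | b].
R2 ← R2 − (1/2)·R1: [0, 0, 0, 0, 0, 0, 0]
R3 ← R3 + R1: [0, 0, 0, 0, 0, 0, 0]
R4 ← R4 − (1/2)·R1: [0, 0, 0, 0, 0, 0, 0]
The echelon form has 1 nonzero rows, and every pivot lies in the first 6 columns, so rank(P) = rank([P|b]) = 1.
The system is consistent.
rank = 1 < 6 unknowns, so there are infinitely many solutions.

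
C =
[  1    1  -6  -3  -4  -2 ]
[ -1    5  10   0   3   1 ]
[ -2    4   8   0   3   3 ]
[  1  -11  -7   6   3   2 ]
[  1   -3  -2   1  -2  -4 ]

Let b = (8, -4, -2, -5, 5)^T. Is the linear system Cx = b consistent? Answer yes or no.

Row reduce the augmented matrix [C | b].
R2 ← R2 + R1: [0, 6, 4, -3, -1, -1, 4]
R3 ← R3 + (2)·R1: [0, 6, -4, -6, -5, -1, 14]
R4 ← R4 − R1: [0, -12, -1, 9, 7, 4, -13]
R5 ← R5 − R1: [0, -4, 4, 4, 2, -2, -3]
R3 ← R3 − R2: [0, 0, -8, -3, -4, 0, 10]
R4 ← R4 + (2)·R2: [0, 0, 7, 3, 5, 2, -5]
R5 ← R5 + (2/3)·R2: [0, 0, 20/3, 2, 4/3, -8/3, -1/3]
R4 ← R4 + (7/8)·R3: [0, 0, 0, 3/8, 3/2, 2, 15/4]
R5 ← R5 + (5/6)·R3: [0, 0, 0, -1/2, -2, -8/3, 8]
R5 ← R5 + (4/3)·R4: [0, 0, 0, 0, 0, 0, 13]
The echelon form has 5 nonzero rows; the last pivot sits in the augmented column, so rank(C) = 4 but rank([C|b]) = 5.
Since the ranks differ, the system is inconsistent.

no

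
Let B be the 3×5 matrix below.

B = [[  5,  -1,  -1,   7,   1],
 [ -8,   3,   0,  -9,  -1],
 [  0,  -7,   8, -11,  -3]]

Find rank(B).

Row reduce to echelon form.
R2 ← R2 + (8/5)·R1: [0, 7/5, -8/5, 11/5, 3/5]
R3 ← R3 + (5)·R2: [0, 0, 0, 0, 0]
Echelon form has 2 nonzero rows, so rank(B) = 2.

2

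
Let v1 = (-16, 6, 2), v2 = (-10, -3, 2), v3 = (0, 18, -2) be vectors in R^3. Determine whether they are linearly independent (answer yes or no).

no

Form the matrix with these vectors as rows and row reduce.
R2 ← R2 − (5/8)·R1: [0, -27/4, 3/4]
R3 ← R3 + (8/3)·R2: [0, 0, 0]
2 nonzero rows, so the 3 vectors span a space of dimension 2.
Since 2 < 3, the vectors are linearly dependent.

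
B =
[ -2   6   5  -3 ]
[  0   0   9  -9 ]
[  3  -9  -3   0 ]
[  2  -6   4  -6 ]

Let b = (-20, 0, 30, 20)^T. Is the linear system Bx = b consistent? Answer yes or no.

Row reduce the augmented matrix [B | b].
R3 ← R3 + (3/2)·R1: [0, 0, 9/2, -9/2, 0]
R4 ← R4 + R1: [0, 0, 9, -9, 0]
R3 ← R3 − (1/2)·R2: [0, 0, 0, 0, 0]
R4 ← R4 − R2: [0, 0, 0, 0, 0]
The echelon form has 2 nonzero rows, and every pivot lies in the first 4 columns, so rank(B) = rank([B|b]) = 2.
The system is consistent.

yes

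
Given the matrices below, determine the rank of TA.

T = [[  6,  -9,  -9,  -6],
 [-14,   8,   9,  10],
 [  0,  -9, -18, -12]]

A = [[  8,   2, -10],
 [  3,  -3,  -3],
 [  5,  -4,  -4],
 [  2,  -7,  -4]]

First compute TA:
[[-36, 117,  27],
 [-23, -158,  40],
 [-141, 183, 147]]
Now row reduce the product.
R2 ← R2 − (23/36)·R1: [0, -931/4, 91/4]
R3 ← R3 − (47/12)·R1: [0, -1101/4, 165/4]
R3 ← R3 − (1101/931)·R2: [0, 0, 1908/133]
3 nonzero rows, so rank(TA) = 3.

3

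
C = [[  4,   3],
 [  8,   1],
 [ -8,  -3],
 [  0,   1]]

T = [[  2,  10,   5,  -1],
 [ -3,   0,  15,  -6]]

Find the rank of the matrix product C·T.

First compute CT:
[[ -1,  40,  65, -22],
 [ 13,  80,  55, -14],
 [ -7, -80, -85,  26],
 [ -3,   0,  15,  -6]]
Now row reduce the product.
R2 ← R2 + (13)·R1: [0, 600, 900, -300]
R3 ← R3 − (7)·R1: [0, -360, -540, 180]
R4 ← R4 − (3)·R1: [0, -120, -180, 60]
R3 ← R3 + (3/5)·R2: [0, 0, 0, 0]
R4 ← R4 + (1/5)·R2: [0, 0, 0, 0]
2 nonzero rows, so rank(CT) = 2.

2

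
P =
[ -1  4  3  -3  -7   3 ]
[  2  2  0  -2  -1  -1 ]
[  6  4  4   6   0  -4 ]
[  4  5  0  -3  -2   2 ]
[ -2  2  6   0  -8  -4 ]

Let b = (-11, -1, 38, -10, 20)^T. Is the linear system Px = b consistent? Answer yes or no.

yes

Row reduce the augmented matrix [P | b].
R2 ← R2 + (2)·R1: [0, 10, 6, -8, -15, 5, -23]
R3 ← R3 + (6)·R1: [0, 28, 22, -12, -42, 14, -28]
R4 ← R4 + (4)·R1: [0, 21, 12, -15, -30, 14, -54]
R5 ← R5 − (2)·R1: [0, -6, 0, 6, 6, -10, 42]
R3 ← R3 − (14/5)·R2: [0, 0, 26/5, 52/5, 0, 0, 182/5]
R4 ← R4 − (21/10)·R2: [0, 0, -3/5, 9/5, 3/2, 7/2, -57/10]
R5 ← R5 + (3/5)·R2: [0, 0, 18/5, 6/5, -3, -7, 141/5]
R4 ← R4 + (3/26)·R3: [0, 0, 0, 3, 3/2, 7/2, -3/2]
R5 ← R5 − (9/13)·R3: [0, 0, 0, -6, -3, -7, 3]
R5 ← R5 + (2)·R4: [0, 0, 0, 0, 0, 0, 0]
The echelon form has 4 nonzero rows, and every pivot lies in the first 6 columns, so rank(P) = rank([P|b]) = 4.
The system is consistent.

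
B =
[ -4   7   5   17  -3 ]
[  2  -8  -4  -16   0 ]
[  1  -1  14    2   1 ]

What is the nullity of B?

Row reduce to echelon form.
R2 ← R2 + (1/2)·R1: [0, -9/2, -3/2, -15/2, -3/2]
R3 ← R3 + (1/4)·R1: [0, 3/4, 61/4, 25/4, 1/4]
R3 ← R3 + (1/6)·R2: [0, 0, 15, 5, 0]
3 nonzero rows, so rank(B) = 3.
B has 5 columns; by rank–nullity, nullity = 5 − 3 = 2.

2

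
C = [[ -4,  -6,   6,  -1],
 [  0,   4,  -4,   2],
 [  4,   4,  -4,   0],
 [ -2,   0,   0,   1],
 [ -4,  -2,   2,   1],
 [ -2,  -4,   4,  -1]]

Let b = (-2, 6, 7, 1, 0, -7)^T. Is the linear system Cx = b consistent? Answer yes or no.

Row reduce the augmented matrix [C | b].
R3 ← R3 + R1: [0, -2, 2, -1, 5]
R4 ← R4 − (1/2)·R1: [0, 3, -3, 3/2, 2]
R5 ← R5 − R1: [0, 4, -4, 2, 2]
R6 ← R6 − (1/2)·R1: [0, -1, 1, -1/2, -6]
R3 ← R3 + (1/2)·R2: [0, 0, 0, 0, 8]
R4 ← R4 − (3/4)·R2: [0, 0, 0, 0, -5/2]
R5 ← R5 − R2: [0, 0, 0, 0, -4]
R6 ← R6 + (1/4)·R2: [0, 0, 0, 0, -9/2]
R4 ← R4 + (5/16)·R3: [0, 0, 0, 0, 0]
R5 ← R5 + (1/2)·R3: [0, 0, 0, 0, 0]
R6 ← R6 + (9/16)·R3: [0, 0, 0, 0, 0]
The echelon form has 3 nonzero rows; the last pivot sits in the augmented column, so rank(C) = 2 but rank([C|b]) = 3.
Since the ranks differ, the system is inconsistent.

no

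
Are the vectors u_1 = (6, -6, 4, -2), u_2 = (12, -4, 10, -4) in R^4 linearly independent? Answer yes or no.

yes

Form the matrix with these vectors as rows and row reduce.
R2 ← R2 − (2)·R1: [0, 8, 2, 0]
2 nonzero rows, so the 2 vectors span a space of dimension 2.
Since 2 = 2, the vectors are linearly independent.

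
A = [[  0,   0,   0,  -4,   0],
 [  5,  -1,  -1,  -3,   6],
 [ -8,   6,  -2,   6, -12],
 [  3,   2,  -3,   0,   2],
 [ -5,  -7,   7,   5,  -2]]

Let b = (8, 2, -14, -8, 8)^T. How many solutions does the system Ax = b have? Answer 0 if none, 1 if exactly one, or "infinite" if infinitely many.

Row reduce the augmented matrix [A | b].
Swap R1 ↔ R2
R3 ← R3 + (8/5)·R1: [0, 22/5, -18/5, 6/5, -12/5, -54/5]
R4 ← R4 − (3/5)·R1: [0, 13/5, -12/5, 9/5, -8/5, -46/5]
R5 ← R5 + R1: [0, -8, 6, 2, 4, 10]
Swap R2 ↔ R3
R4 ← R4 − (13/22)·R2: [0, 0, -3/11, 12/11, -2/11, -31/11]
R5 ← R5 + (20/11)·R2: [0, 0, -6/11, 46/11, -4/11, -106/11]
Swap R3 ↔ R4
R5 ← R5 − (2)·R3: [0, 0, 0, 2, 0, -4]
R5 ← R5 + (1/2)·R4: [0, 0, 0, 0, 0, 0]
The echelon form has 4 nonzero rows, and every pivot lies in the first 5 columns, so rank(A) = rank([A|b]) = 4.
The system is consistent.
rank = 4 < 5 unknowns, so there are infinitely many solutions.

infinite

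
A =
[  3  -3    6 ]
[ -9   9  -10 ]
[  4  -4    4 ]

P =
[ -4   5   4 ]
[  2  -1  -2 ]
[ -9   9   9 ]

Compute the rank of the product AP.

First compute AP:
[[-72,  72,  72],
 [144, -144, -144],
 [-60,  60,  60]]
Now row reduce the product.
R2 ← R2 + (2)·R1: [0, 0, 0]
R3 ← R3 − (5/6)·R1: [0, 0, 0]
1 nonzero row, so rank(AP) = 1.

1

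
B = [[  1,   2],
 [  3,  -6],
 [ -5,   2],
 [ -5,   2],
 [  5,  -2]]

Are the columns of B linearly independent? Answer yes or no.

Row reduce B to echelon form.
R2 ← R2 − (3)·R1: [0, -12]
R3 ← R3 + (5)·R1: [0, 12]
R4 ← R4 + (5)·R1: [0, 12]
R5 ← R5 − (5)·R1: [0, -12]
R3 ← R3 + R2: [0, 0]
R4 ← R4 + R2: [0, 0]
R5 ← R5 − R2: [0, 0]
2 pivots among 2 columns.
Every column is a pivot column, so the columns are linearly independent.

yes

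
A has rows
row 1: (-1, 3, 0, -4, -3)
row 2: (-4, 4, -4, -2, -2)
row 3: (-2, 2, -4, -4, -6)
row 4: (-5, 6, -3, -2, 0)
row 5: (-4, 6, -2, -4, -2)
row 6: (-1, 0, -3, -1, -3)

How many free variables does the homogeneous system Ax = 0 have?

2

Row reduce to echelon form.
R2 ← R2 − (4)·R1: [0, -8, -4, 14, 10]
R3 ← R3 − (2)·R1: [0, -4, -4, 4, 0]
R4 ← R4 − (5)·R1: [0, -9, -3, 18, 15]
R5 ← R5 − (4)·R1: [0, -6, -2, 12, 10]
R6 ← R6 − R1: [0, -3, -3, 3, 0]
R3 ← R3 − (1/2)·R2: [0, 0, -2, -3, -5]
R4 ← R4 − (9/8)·R2: [0, 0, 3/2, 9/4, 15/4]
R5 ← R5 − (3/4)·R2: [0, 0, 1, 3/2, 5/2]
R6 ← R6 − (3/8)·R2: [0, 0, -3/2, -9/4, -15/4]
R4 ← R4 + (3/4)·R3: [0, 0, 0, 0, 0]
R5 ← R5 + (1/2)·R3: [0, 0, 0, 0, 0]
R6 ← R6 − (3/4)·R3: [0, 0, 0, 0, 0]
3 nonzero rows, so rank(A) = 3.
A has 5 columns; by rank–nullity, nullity = 5 − 3 = 2.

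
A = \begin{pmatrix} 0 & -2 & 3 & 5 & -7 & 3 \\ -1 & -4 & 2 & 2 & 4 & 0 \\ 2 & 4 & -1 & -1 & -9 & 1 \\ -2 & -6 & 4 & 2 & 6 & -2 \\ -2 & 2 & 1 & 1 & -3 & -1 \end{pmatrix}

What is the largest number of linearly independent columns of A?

Row reduce to echelon form.
Swap R1 ↔ R2
R3 ← R3 + (2)·R1: [0, -4, 3, 3, -1, 1]
R4 ← R4 − (2)·R1: [0, 2, 0, -2, -2, -2]
R5 ← R5 − (2)·R1: [0, 10, -3, -3, -11, -1]
R3 ← R3 − (2)·R2: [0, 0, -3, -7, 13, -5]
R4 ← R4 + R2: [0, 0, 3, 3, -9, 1]
R5 ← R5 + (5)·R2: [0, 0, 12, 22, -46, 14]
R4 ← R4 + R3: [0, 0, 0, -4, 4, -4]
R5 ← R5 + (4)·R3: [0, 0, 0, -6, 6, -6]
R5 ← R5 − (3/2)·R4: [0, 0, 0, 0, 0, 0]
Echelon form has 4 nonzero rows, so rank(A) = 4.
The rank gives the maximum number of linearly independent columns: 4.

4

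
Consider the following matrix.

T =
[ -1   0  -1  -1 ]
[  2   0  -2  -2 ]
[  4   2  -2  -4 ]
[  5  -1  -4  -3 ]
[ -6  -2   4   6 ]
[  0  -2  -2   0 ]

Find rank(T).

3

Row reduce to echelon form.
R2 ← R2 + (2)·R1: [0, 0, -4, -4]
R3 ← R3 + (4)·R1: [0, 2, -6, -8]
R4 ← R4 + (5)·R1: [0, -1, -9, -8]
R5 ← R5 − (6)·R1: [0, -2, 10, 12]
Swap R2 ↔ R3
R4 ← R4 + (1/2)·R2: [0, 0, -12, -12]
R5 ← R5 + R2: [0, 0, 4, 4]
R6 ← R6 + R2: [0, 0, -8, -8]
R4 ← R4 − (3)·R3: [0, 0, 0, 0]
R5 ← R5 + R3: [0, 0, 0, 0]
R6 ← R6 − (2)·R3: [0, 0, 0, 0]
Echelon form has 3 nonzero rows, so rank(T) = 3.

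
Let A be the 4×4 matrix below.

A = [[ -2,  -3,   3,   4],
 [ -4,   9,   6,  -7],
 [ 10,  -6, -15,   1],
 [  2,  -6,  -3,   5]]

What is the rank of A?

2

Row reduce to echelon form.
R2 ← R2 − (2)·R1: [0, 15, 0, -15]
R3 ← R3 + (5)·R1: [0, -21, 0, 21]
R4 ← R4 + R1: [0, -9, 0, 9]
R3 ← R3 + (7/5)·R2: [0, 0, 0, 0]
R4 ← R4 + (3/5)·R2: [0, 0, 0, 0]
Echelon form has 2 nonzero rows, so rank(A) = 2.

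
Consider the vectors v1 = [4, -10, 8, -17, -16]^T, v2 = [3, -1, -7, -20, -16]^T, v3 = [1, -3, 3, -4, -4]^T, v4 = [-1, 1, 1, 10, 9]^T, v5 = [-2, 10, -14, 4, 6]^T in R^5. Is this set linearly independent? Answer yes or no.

Form the matrix with these vectors as rows and row reduce.
R2 ← R2 − (3/4)·R1: [0, 13/2, -13, -29/4, -4]
R3 ← R3 − (1/4)·R1: [0, -1/2, 1, 1/4, 0]
R4 ← R4 + (1/4)·R1: [0, -3/2, 3, 23/4, 5]
R5 ← R5 + (1/2)·R1: [0, 5, -10, -9/2, -2]
R3 ← R3 + (1/13)·R2: [0, 0, 0, -4/13, -4/13]
R4 ← R4 + (3/13)·R2: [0, 0, 0, 53/13, 53/13]
R5 ← R5 − (10/13)·R2: [0, 0, 0, 14/13, 14/13]
R4 ← R4 + (53/4)·R3: [0, 0, 0, 0, 0]
R5 ← R5 + (7/2)·R3: [0, 0, 0, 0, 0]
3 nonzero rows, so the 5 vectors span a space of dimension 3.
Since 3 < 5, the vectors are linearly dependent.

no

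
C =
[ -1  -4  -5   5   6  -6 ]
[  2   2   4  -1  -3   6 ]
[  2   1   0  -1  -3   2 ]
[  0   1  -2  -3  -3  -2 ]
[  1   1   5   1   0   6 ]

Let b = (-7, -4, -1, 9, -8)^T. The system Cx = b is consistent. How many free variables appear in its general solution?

3

Row reduce the augmented matrix [C | b].
R2 ← R2 + (2)·R1: [0, -6, -6, 9, 9, -6, -18]
R3 ← R3 + (2)·R1: [0, -7, -10, 9, 9, -10, -15]
R5 ← R5 + R1: [0, -3, 0, 6, 6, 0, -15]
R3 ← R3 − (7/6)·R2: [0, 0, -3, -3/2, -3/2, -3, 6]
R4 ← R4 + (1/6)·R2: [0, 0, -3, -3/2, -3/2, -3, 6]
R5 ← R5 − (1/2)·R2: [0, 0, 3, 3/2, 3/2, 3, -6]
R4 ← R4 − R3: [0, 0, 0, 0, 0, 0, 0]
R5 ← R5 + R3: [0, 0, 0, 0, 0, 0, 0]
The echelon form has 3 nonzero rows, and every pivot lies in the first 6 columns, so rank(C) = rank([C|b]) = 3.
The system is consistent.
Free variables = (unknowns) − (rank) = 6 − 3 = 3.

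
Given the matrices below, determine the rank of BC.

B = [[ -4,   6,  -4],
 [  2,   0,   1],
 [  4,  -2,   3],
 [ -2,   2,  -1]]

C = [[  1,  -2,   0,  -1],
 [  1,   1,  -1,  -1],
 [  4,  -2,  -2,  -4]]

First compute BC:
[[-14,  22,   2,  14],
 [  6,  -6,  -2,  -6],
 [ 14, -16,  -4, -14],
 [ -4,   8,   0,   4]]
Now row reduce the product.
R2 ← R2 + (3/7)·R1: [0, 24/7, -8/7, 0]
R3 ← R3 + R1: [0, 6, -2, 0]
R4 ← R4 − (2/7)·R1: [0, 12/7, -4/7, 0]
R3 ← R3 − (7/4)·R2: [0, 0, 0, 0]
R4 ← R4 − (1/2)·R2: [0, 0, 0, 0]
2 nonzero rows, so rank(BC) = 2.

2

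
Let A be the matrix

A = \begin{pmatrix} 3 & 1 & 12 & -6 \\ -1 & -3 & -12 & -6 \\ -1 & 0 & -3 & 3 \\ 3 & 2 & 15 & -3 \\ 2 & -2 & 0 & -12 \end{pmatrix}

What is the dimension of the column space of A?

Row reduce to echelon form.
R2 ← R2 + (1/3)·R1: [0, -8/3, -8, -8]
R3 ← R3 + (1/3)·R1: [0, 1/3, 1, 1]
R4 ← R4 − R1: [0, 1, 3, 3]
R5 ← R5 − (2/3)·R1: [0, -8/3, -8, -8]
R3 ← R3 + (1/8)·R2: [0, 0, 0, 0]
R4 ← R4 + (3/8)·R2: [0, 0, 0, 0]
R5 ← R5 − R2: [0, 0, 0, 0]
Echelon form has 2 nonzero rows, so rank(A) = 2.
The column space has dimension equal to the rank: 2.

2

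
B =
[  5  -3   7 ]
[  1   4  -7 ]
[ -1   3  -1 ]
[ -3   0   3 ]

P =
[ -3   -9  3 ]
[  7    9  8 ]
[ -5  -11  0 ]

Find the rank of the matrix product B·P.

First compute BP:
[[-71, -149,  -9],
 [ 60, 104,  35],
 [ 29,  47,  21],
 [ -6,  -6,  -9]]
Now row reduce the product.
R2 ← R2 + (60/71)·R1: [0, -1556/71, 1945/71]
R3 ← R3 + (29/71)·R1: [0, -984/71, 1230/71]
R4 ← R4 − (6/71)·R1: [0, 468/71, -585/71]
R3 ← R3 − (246/389)·R2: [0, 0, 0]
R4 ← R4 + (117/389)·R2: [0, 0, 0]
2 nonzero rows, so rank(BP) = 2.

2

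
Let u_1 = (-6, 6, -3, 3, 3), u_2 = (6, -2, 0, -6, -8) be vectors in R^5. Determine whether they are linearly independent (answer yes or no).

yes

Form the matrix with these vectors as rows and row reduce.
R2 ← R2 + R1: [0, 4, -3, -3, -5]
2 nonzero rows, so the 2 vectors span a space of dimension 2.
Since 2 = 2, the vectors are linearly independent.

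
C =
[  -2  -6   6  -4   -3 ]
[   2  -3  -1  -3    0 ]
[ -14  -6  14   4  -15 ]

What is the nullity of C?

2

Row reduce to echelon form.
R2 ← R2 + R1: [0, -9, 5, -7, -3]
R3 ← R3 − (7)·R1: [0, 36, -28, 32, 6]
R3 ← R3 + (4)·R2: [0, 0, -8, 4, -6]
3 nonzero rows, so rank(C) = 3.
C has 5 columns; by rank–nullity, nullity = 5 − 3 = 2.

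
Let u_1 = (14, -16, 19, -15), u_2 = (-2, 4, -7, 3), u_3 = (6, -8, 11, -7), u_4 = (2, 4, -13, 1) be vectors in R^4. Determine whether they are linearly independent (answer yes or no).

Form the matrix with these vectors as rows and row reduce.
R2 ← R2 + (1/7)·R1: [0, 12/7, -30/7, 6/7]
R3 ← R3 − (3/7)·R1: [0, -8/7, 20/7, -4/7]
R4 ← R4 − (1/7)·R1: [0, 44/7, -110/7, 22/7]
R3 ← R3 + (2/3)·R2: [0, 0, 0, 0]
R4 ← R4 − (11/3)·R2: [0, 0, 0, 0]
2 nonzero rows, so the 4 vectors span a space of dimension 2.
Since 2 < 4, the vectors are linearly dependent.

no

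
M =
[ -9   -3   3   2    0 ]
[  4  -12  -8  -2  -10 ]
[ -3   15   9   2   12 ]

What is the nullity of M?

3

Row reduce to echelon form.
R2 ← R2 + (4/9)·R1: [0, -40/3, -20/3, -10/9, -10]
R3 ← R3 − (1/3)·R1: [0, 16, 8, 4/3, 12]
R3 ← R3 + (6/5)·R2: [0, 0, 0, 0, 0]
2 nonzero rows, so rank(M) = 2.
M has 5 columns; by rank–nullity, nullity = 5 − 2 = 3.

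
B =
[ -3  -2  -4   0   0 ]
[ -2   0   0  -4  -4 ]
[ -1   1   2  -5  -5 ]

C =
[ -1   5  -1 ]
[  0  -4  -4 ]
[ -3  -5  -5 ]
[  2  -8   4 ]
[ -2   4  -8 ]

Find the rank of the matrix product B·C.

2

First compute BC:
[[ 15,  13,  31],
 [  2,   6,  18],
 [ -5,   1,   7]]
Now row reduce the product.
R2 ← R2 − (2/15)·R1: [0, 64/15, 208/15]
R3 ← R3 + (1/3)·R1: [0, 16/3, 52/3]
R3 ← R3 − (5/4)·R2: [0, 0, 0]
2 nonzero rows, so rank(BC) = 2.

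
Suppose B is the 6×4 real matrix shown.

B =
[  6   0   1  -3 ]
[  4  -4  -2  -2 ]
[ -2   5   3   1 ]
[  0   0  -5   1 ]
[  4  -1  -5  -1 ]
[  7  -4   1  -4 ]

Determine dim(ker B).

Row reduce to echelon form.
R2 ← R2 − (2/3)·R1: [0, -4, -8/3, 0]
R3 ← R3 + (1/3)·R1: [0, 5, 10/3, 0]
R5 ← R5 − (2/3)·R1: [0, -1, -17/3, 1]
R6 ← R6 − (7/6)·R1: [0, -4, -1/6, -1/2]
R3 ← R3 + (5/4)·R2: [0, 0, 0, 0]
R5 ← R5 − (1/4)·R2: [0, 0, -5, 1]
R6 ← R6 − R2: [0, 0, 5/2, -1/2]
Swap R3 ↔ R4
R5 ← R5 − R3: [0, 0, 0, 0]
R6 ← R6 + (1/2)·R3: [0, 0, 0, 0]
3 nonzero rows, so rank(B) = 3.
B has 4 columns; by rank–nullity, nullity = 4 − 3 = 1.

1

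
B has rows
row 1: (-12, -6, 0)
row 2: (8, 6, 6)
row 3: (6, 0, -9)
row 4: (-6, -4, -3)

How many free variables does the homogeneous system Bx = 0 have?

1

Row reduce to echelon form.
R2 ← R2 + (2/3)·R1: [0, 2, 6]
R3 ← R3 + (1/2)·R1: [0, -3, -9]
R4 ← R4 − (1/2)·R1: [0, -1, -3]
R3 ← R3 + (3/2)·R2: [0, 0, 0]
R4 ← R4 + (1/2)·R2: [0, 0, 0]
2 nonzero rows, so rank(B) = 2.
B has 3 columns; by rank–nullity, nullity = 3 − 2 = 1.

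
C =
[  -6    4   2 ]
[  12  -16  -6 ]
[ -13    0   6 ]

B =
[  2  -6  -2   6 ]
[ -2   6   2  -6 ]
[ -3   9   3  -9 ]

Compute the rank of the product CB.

First compute CB:
[[-26,  78,  26, -78],
 [ 74, -222, -74, 222],
 [-44, 132,  44, -132]]
Now row reduce the product.
R2 ← R2 + (37/13)·R1: [0, 0, 0, 0]
R3 ← R3 − (22/13)·R1: [0, 0, 0, 0]
1 nonzero row, so rank(CB) = 1.

1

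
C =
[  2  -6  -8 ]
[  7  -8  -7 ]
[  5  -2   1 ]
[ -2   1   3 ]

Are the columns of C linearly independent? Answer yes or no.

yes

Row reduce C to echelon form.
R2 ← R2 − (7/2)·R1: [0, 13, 21]
R3 ← R3 − (5/2)·R1: [0, 13, 21]
R4 ← R4 + R1: [0, -5, -5]
R3 ← R3 − R2: [0, 0, 0]
R4 ← R4 + (5/13)·R2: [0, 0, 40/13]
Swap R3 ↔ R4
3 pivots among 3 columns.
Every column is a pivot column, so the columns are linearly independent.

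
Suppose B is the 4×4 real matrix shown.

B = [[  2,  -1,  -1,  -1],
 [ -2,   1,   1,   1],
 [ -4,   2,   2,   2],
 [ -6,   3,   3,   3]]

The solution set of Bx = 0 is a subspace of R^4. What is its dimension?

Row reduce to echelon form.
R2 ← R2 + R1: [0, 0, 0, 0]
R3 ← R3 + (2)·R1: [0, 0, 0, 0]
R4 ← R4 + (3)·R1: [0, 0, 0, 0]
1 nonzero row, so rank(B) = 1.
B has 4 columns; by rank–nullity, nullity = 4 − 1 = 3.

3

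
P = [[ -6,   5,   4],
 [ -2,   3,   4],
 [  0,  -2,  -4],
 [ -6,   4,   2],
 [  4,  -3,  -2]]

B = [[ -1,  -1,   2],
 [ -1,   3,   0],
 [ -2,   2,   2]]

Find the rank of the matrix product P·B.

First compute PB:
[[ -7,  29,  -4],
 [ -9,  19,   4],
 [ 10, -14,  -8],
 [ -2,  22,  -8],
 [  3, -17,   4]]
Now row reduce the product.
R2 ← R2 − (9/7)·R1: [0, -128/7, 64/7]
R3 ← R3 + (10/7)·R1: [0, 192/7, -96/7]
R4 ← R4 − (2/7)·R1: [0, 96/7, -48/7]
R5 ← R5 + (3/7)·R1: [0, -32/7, 16/7]
R3 ← R3 + (3/2)·R2: [0, 0, 0]
R4 ← R4 + (3/4)·R2: [0, 0, 0]
R5 ← R5 − (1/4)·R2: [0, 0, 0]
2 nonzero rows, so rank(PB) = 2.

2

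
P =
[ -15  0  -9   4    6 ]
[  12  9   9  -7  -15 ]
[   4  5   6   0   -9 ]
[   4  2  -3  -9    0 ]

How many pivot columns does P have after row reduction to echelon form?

Row reduce to echelon form.
R2 ← R2 + (4/5)·R1: [0, 9, 9/5, -19/5, -51/5]
R3 ← R3 + (4/15)·R1: [0, 5, 18/5, 16/15, -37/5]
R4 ← R4 + (4/15)·R1: [0, 2, -27/5, -119/15, 8/5]
R3 ← R3 − (5/9)·R2: [0, 0, 13/5, 143/45, -26/15]
R4 ← R4 − (2/9)·R2: [0, 0, -29/5, -319/45, 58/15]
R4 ← R4 + (29/13)·R3: [0, 0, 0, 0, 0]
Echelon form has 3 nonzero rows, so rank(P) = 3.
Each nonzero row contributes one pivot column: 3 pivot columns.

3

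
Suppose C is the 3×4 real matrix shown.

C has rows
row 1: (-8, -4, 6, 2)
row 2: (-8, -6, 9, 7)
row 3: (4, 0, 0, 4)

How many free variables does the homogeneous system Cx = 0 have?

Row reduce to echelon form.
R2 ← R2 − R1: [0, -2, 3, 5]
R3 ← R3 + (1/2)·R1: [0, -2, 3, 5]
R3 ← R3 − R2: [0, 0, 0, 0]
2 nonzero rows, so rank(C) = 2.
C has 4 columns; by rank–nullity, nullity = 4 − 2 = 2.

2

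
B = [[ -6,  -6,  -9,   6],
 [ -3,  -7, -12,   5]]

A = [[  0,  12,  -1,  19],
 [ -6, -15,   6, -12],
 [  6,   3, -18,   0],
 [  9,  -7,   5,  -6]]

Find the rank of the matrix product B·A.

2

First compute BA:
[[ 36, -51, 162, -78],
 [ 15,  -2, 202,  -3]]
Now row reduce the product.
R2 ← R2 − (5/12)·R1: [0, 77/4, 269/2, 59/2]
2 nonzero rows, so rank(BA) = 2.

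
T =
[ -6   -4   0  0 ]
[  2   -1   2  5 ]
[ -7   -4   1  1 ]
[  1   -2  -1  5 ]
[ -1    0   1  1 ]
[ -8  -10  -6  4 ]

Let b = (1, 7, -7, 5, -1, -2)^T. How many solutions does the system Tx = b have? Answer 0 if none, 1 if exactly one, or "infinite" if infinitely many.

0

Row reduce the augmented matrix [T | b].
R2 ← R2 + (1/3)·R1: [0, -7/3, 2, 5, 22/3]
R3 ← R3 − (7/6)·R1: [0, 2/3, 1, 1, -49/6]
R4 ← R4 + (1/6)·R1: [0, -8/3, -1, 5, 31/6]
R5 ← R5 − (1/6)·R1: [0, 2/3, 1, 1, -7/6]
R6 ← R6 − (4/3)·R1: [0, -14/3, -6, 4, -10/3]
R3 ← R3 + (2/7)·R2: [0, 0, 11/7, 17/7, -85/14]
R4 ← R4 − (8/7)·R2: [0, 0, -23/7, -5/7, -45/14]
R5 ← R5 + (2/7)·R2: [0, 0, 11/7, 17/7, 13/14]
R6 ← R6 − (2)·R2: [0, 0, -10, -6, -18]
R4 ← R4 + (23/11)·R3: [0, 0, 0, 48/11, -175/11]
R5 ← R5 − R3: [0, 0, 0, 0, 7]
R6 ← R6 + (70/11)·R3: [0, 0, 0, 104/11, -623/11]
R6 ← R6 − (13/6)·R4: [0, 0, 0, 0, -133/6]
R6 ← R6 + (19/6)·R5: [0, 0, 0, 0, 0]
The echelon form has 5 nonzero rows; the last pivot sits in the augmented column, so rank(T) = 4 but rank([T|b]) = 5.
Since the ranks differ, the system is inconsistent.
It has no solutions.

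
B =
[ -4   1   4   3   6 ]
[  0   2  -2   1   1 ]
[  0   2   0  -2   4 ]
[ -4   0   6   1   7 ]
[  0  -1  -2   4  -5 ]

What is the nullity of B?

Row reduce to echelon form.
R4 ← R4 − R1: [0, -1, 2, -2, 1]
R3 ← R3 − R2: [0, 0, 2, -3, 3]
R4 ← R4 + (1/2)·R2: [0, 0, 1, -3/2, 3/2]
R5 ← R5 + (1/2)·R2: [0, 0, -3, 9/2, -9/2]
R4 ← R4 − (1/2)·R3: [0, 0, 0, 0, 0]
R5 ← R5 + (3/2)·R3: [0, 0, 0, 0, 0]
3 nonzero rows, so rank(B) = 3.
B has 5 columns; by rank–nullity, nullity = 5 − 3 = 2.

2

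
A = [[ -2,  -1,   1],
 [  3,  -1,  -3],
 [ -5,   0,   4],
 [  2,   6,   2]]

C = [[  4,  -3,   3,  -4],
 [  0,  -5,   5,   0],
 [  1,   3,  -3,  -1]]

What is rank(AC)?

First compute AC:
[[ -7,  14, -14,   7],
 [  9, -13,  13,  -9],
 [-16,  27, -27,  16],
 [ 10, -30,  30, -10]]
Now row reduce the product.
R2 ← R2 + (9/7)·R1: [0, 5, -5, 0]
R3 ← R3 − (16/7)·R1: [0, -5, 5, 0]
R4 ← R4 + (10/7)·R1: [0, -10, 10, 0]
R3 ← R3 + R2: [0, 0, 0, 0]
R4 ← R4 + (2)·R2: [0, 0, 0, 0]
2 nonzero rows, so rank(AC) = 2.

2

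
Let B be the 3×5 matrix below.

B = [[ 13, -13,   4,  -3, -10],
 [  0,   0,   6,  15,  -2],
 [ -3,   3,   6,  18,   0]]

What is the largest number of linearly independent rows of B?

2

Row reduce to echelon form.
R3 ← R3 + (3/13)·R1: [0, 0, 90/13, 225/13, -30/13]
R3 ← R3 − (15/13)·R2: [0, 0, 0, 0, 0]
Echelon form has 2 nonzero rows, so rank(B) = 2.
The rank gives the maximum number of linearly independent rows: 2.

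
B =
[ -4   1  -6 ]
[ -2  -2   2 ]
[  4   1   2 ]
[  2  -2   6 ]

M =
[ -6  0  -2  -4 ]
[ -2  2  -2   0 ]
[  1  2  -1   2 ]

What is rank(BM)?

2

First compute BM:
[[ 16, -10,  12,   4],
 [ 18,   0,   6,  12],
 [-24,   6, -12, -12],
 [ -2,   8,  -6,   4]]
Now row reduce the product.
R2 ← R2 − (9/8)·R1: [0, 45/4, -15/2, 15/2]
R3 ← R3 + (3/2)·R1: [0, -9, 6, -6]
R4 ← R4 + (1/8)·R1: [0, 27/4, -9/2, 9/2]
R3 ← R3 + (4/5)·R2: [0, 0, 0, 0]
R4 ← R4 − (3/5)·R2: [0, 0, 0, 0]
2 nonzero rows, so rank(BM) = 2.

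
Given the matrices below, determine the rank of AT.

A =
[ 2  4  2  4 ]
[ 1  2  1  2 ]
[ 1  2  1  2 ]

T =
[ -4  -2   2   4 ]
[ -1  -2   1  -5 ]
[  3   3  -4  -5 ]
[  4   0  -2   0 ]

First compute AT:
[[ 10,  -6,  -8, -22],
 [  5,  -3,  -4, -11],
 [  5,  -3,  -4, -11]]
Now row reduce the product.
R2 ← R2 − (1/2)·R1: [0, 0, 0, 0]
R3 ← R3 − (1/2)·R1: [0, 0, 0, 0]
1 nonzero row, so rank(AT) = 1.

1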